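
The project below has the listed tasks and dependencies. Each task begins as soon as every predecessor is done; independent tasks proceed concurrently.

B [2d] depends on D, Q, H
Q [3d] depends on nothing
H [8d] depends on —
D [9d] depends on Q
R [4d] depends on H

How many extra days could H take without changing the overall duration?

2

Q→D→B = 3+9+2 = 14 sets the makespan at 14 days.
The longest chain containing H totals 12 days.
Float = 14 − 12 = 2.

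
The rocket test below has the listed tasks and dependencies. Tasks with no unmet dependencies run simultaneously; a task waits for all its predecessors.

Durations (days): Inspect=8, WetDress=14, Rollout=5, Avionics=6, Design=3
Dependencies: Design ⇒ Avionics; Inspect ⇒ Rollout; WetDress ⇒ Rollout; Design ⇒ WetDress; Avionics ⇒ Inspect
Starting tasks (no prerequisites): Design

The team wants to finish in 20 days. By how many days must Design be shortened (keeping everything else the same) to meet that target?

2

Current finish: 22 days; target: 20.
Design is on every critical path, so each day cut from Design cuts the finish by one (this holds down to a finish of 20).
Need 22 − 20 = 2 days off Design → Design becomes 1 day, finish becomes 20.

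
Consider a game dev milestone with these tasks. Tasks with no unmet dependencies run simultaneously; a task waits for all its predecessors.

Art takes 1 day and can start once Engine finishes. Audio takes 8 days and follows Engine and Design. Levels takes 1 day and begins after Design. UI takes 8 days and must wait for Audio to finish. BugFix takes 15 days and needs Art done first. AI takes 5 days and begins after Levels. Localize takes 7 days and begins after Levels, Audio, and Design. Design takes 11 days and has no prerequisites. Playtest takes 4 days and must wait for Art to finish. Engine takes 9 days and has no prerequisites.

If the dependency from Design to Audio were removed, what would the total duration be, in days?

With the dependency in place, Design→Audio→UI = 11+8+8 = 27 sets the finish at 27 days.
Without Design→Audio, Audio's earliest start moves from 11 to 9.
After: Engine→Art→BugFix = 9+1+15 = 25 → 25 days.

25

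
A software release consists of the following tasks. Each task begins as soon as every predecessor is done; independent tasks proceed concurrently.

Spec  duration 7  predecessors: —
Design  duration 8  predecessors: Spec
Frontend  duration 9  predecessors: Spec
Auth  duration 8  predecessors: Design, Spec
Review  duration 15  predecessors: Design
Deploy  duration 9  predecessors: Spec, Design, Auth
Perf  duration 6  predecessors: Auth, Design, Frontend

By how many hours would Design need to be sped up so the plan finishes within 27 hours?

5

Current finish: 32 hours; target: 27.
Design is on every critical path, so each hour cut from Design cuts the finish by one (this holds down to a finish of 25).
Need 32 − 27 = 5 hours off Design → Design becomes 3 hours, finish becomes 27.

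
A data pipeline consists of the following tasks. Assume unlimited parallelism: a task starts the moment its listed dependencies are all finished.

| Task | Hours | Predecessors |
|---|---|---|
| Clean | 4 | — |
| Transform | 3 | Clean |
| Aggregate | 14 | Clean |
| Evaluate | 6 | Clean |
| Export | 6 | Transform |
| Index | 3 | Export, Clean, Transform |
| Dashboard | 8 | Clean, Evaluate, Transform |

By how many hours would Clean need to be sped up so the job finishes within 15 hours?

3

Current finish: 18 hours; target: 15.
Clean is on every critical path, so each hour cut from Clean cuts the finish by one (this holds down to a finish of 15).
Need 18 − 15 = 3 hours off Clean → Clean becomes 1 hour, finish becomes 15.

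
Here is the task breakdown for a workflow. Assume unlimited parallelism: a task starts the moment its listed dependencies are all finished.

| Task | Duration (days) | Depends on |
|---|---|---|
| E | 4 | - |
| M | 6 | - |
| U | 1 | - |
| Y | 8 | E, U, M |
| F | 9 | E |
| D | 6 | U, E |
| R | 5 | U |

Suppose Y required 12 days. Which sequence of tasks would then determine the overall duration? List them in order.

Actual critical path: M→Y = 6+8 = 14 ⇒ 14 days.
Since Y is critical, the +4 change carries straight to that chain (now 18 days).
The critical path is still M→Y; finish is now 18 days.

M, Y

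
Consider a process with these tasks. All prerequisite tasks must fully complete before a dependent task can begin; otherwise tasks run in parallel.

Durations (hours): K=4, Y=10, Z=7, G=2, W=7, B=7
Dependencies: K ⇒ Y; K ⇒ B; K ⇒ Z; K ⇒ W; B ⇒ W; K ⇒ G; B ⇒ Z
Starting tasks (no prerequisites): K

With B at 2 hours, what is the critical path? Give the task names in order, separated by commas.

K, Y

Baseline: K→B→Z = 4+7+7 = 18 → 18 hours.
B lies on that path, so at 2 hours the path becomes 13 hours.
New critical path: K→Y = 4+10 = 14 ⇒ 14 hours.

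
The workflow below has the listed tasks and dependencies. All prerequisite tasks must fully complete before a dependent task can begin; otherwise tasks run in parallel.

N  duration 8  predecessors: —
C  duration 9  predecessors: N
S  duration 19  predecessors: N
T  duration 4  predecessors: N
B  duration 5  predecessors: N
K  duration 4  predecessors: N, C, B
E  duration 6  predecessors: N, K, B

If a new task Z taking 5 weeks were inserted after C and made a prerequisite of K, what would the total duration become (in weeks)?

Originally the plan takes 27 weeks.
With Z inserted, K now waits for max(N, C, B, Z).
New critical path: N→C→Z→K→E = 8+9+5+4+6 = 32 ⇒ 32 weeks.

32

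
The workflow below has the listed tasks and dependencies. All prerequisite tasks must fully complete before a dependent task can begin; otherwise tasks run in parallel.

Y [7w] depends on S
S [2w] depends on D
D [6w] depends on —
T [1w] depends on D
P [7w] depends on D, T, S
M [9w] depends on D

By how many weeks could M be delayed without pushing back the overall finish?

0

Critical path: D→S→Y = 6+2+7 = 15, so the finish is 15 weeks.
Longest path through M: 15 weeks (earliest finish 15, latest finish 15).
So M can slip 15 − 15 = 0 weeks.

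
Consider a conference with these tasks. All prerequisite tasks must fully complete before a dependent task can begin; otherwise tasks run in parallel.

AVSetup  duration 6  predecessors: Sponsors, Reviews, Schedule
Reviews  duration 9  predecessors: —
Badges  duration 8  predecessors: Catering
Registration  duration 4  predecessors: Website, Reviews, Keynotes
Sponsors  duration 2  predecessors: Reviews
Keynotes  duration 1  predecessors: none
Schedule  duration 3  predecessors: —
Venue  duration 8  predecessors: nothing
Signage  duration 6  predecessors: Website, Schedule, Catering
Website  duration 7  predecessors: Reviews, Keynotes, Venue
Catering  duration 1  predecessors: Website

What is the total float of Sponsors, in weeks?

8

Reviews→Website→Catering→Badges = 9+7+1+8 = 25 sets the makespan at 25 weeks.
Sponsors finishes as early as 11 and must finish by 19.
Float = 25 − 17 = 8.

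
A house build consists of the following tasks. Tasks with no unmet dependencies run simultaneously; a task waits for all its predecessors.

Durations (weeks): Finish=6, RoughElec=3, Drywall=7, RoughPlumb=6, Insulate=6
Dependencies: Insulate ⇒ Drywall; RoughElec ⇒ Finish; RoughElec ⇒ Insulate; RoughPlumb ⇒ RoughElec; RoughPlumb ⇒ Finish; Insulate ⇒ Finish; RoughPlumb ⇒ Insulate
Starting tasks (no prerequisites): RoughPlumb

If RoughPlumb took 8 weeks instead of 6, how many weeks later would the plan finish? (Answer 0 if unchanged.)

2

Actual critical path: RoughPlumb→RoughElec→Insulate→Drywall = 6+3+6+7 = 22 ⇒ 22 weeks.
RoughPlumb lies on that path, so at 8 weeks the path becomes 24 weeks.
That remains the longest chain; total 24 weeks.
Change in finish: 24 − 22 = +2 weeks.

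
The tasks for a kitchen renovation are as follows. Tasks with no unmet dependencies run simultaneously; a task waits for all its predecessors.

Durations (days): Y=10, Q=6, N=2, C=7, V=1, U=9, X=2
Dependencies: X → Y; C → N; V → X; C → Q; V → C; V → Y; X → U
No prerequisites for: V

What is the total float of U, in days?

The longest chain is V→C→Q = 1+7+6 = 14; overall finish 14 days.
Longest path through U: 12 days (earliest finish 12, latest finish 14).
Float = 14 − 12 = 2.

2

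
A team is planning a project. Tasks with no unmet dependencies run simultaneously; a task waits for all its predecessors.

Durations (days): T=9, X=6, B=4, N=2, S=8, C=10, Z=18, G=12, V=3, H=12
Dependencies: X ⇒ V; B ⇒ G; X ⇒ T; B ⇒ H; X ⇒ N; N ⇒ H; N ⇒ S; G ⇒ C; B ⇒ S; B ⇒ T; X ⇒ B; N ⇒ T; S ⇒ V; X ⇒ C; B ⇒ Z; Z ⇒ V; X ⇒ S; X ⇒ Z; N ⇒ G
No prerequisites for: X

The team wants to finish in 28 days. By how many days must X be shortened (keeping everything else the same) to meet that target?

Current finish: 32 days; target: 28.
X is on every critical path, so each day cut from X cuts the finish by one (this holds down to a finish of 27).
Need 32 − 28 = 4 days off X → X becomes 2 days, finish becomes 28.

4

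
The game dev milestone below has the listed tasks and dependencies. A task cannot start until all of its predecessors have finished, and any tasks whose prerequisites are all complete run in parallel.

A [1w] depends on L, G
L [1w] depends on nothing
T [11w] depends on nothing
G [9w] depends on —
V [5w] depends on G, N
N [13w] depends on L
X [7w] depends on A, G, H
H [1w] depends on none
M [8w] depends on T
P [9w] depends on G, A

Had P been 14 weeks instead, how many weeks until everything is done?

Critical path before the change: G→A→P = 9+1+9 = 19 giving 19 weeks.
P is on the critical path; changing it to 14 makes that path 24 weeks.
No other chain overtakes it, so the finish is 24 weeks.

24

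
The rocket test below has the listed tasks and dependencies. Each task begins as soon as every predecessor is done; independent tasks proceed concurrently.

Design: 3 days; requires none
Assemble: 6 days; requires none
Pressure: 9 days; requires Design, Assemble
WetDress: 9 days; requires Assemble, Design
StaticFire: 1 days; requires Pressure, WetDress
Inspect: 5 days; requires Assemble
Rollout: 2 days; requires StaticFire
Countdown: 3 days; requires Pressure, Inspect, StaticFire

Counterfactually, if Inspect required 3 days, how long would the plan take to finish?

Critical path before the change: Assemble→Pressure→StaticFire→Countdown = 6+9+1+3 = 19 giving 19 days.
Inspect has 5 days of float (longest path through it is 14).
No other chain overtakes it, so the finish is 19 days.

19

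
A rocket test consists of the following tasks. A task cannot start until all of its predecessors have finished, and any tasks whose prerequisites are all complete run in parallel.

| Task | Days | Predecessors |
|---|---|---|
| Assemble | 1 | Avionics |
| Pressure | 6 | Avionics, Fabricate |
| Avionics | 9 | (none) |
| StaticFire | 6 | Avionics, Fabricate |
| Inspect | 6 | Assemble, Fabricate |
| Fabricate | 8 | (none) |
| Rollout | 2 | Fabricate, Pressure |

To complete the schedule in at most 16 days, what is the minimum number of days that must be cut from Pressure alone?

1

Current finish: 17 days; target: 16.
Pressure is on every critical path, so each day cut from Pressure cuts the finish by one (this holds down to a finish of 16).
Need 17 − 16 = 1 day off Pressure → Pressure becomes 5 days, finish becomes 16.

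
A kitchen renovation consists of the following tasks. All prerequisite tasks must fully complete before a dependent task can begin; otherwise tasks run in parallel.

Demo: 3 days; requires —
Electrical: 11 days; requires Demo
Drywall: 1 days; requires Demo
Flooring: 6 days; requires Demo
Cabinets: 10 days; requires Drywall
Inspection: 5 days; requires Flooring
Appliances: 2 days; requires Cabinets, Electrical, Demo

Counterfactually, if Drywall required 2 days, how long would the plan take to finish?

17

Critical path before the change: Demo→Drywall→Cabinets→Appliances = 3+1+10+2 = 16 giving 16 days.
Drywall is on the critical path; changing it to 2 makes that path 17 days.
That remains the longest chain; total 17 days.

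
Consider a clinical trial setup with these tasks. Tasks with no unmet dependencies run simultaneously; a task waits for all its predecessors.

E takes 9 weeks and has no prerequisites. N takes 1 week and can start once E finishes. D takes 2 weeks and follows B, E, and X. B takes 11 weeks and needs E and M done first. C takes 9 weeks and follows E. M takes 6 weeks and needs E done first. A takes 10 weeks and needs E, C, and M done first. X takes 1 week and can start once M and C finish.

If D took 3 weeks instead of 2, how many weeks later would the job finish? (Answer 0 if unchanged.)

Baseline: E→M→B→D = 9+6+11+2 = 28 → 28 weeks.
D lies on that path, so at 3 weeks the path becomes 29 weeks.
No other chain overtakes it, so the finish is 29 weeks.
Change in finish: 29 − 28 = +1 weeks.

1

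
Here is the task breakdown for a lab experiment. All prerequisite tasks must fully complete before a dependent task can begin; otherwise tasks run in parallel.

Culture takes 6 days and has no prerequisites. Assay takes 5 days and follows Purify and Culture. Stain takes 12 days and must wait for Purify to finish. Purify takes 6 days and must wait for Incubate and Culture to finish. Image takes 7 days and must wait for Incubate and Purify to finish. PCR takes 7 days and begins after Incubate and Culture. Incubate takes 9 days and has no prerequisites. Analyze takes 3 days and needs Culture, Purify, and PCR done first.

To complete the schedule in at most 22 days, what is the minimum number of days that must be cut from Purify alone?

5

Current finish: 27 days; target: 22.
Purify is on every critical path, so each day cut from Purify cuts the finish by one (this holds down to a finish of 22).
Need 27 − 22 = 5 days off Purify → Purify becomes 1 day, finish becomes 22.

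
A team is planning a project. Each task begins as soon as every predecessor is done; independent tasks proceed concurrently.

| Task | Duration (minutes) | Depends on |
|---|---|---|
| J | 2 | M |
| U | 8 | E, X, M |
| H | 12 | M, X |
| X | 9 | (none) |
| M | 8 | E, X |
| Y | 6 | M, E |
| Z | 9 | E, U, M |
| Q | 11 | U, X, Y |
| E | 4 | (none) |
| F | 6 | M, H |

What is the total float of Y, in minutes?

2

The longest chain is X→M→U→Q = 9+8+8+11 = 36; overall finish 36 minutes.
Y finishes as early as 23 and must finish by 25.
Float = 36 − 34 = 2.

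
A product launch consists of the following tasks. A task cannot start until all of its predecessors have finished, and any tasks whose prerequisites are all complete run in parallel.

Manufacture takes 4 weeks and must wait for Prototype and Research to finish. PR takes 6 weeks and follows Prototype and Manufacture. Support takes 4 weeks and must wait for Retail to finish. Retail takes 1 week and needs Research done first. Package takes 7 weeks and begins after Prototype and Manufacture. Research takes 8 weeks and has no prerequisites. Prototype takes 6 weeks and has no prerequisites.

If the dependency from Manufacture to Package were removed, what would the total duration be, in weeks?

Before: longest chain Research→Manufacture→Package = 8+4+7 = 19, finish 19.
Without Manufacture→Package, Package's earliest start moves from 12 to 6.
The longest chain is now Research→Manufacture→PR = 8+4+6 = 18, so the project takes 18 weeks.

18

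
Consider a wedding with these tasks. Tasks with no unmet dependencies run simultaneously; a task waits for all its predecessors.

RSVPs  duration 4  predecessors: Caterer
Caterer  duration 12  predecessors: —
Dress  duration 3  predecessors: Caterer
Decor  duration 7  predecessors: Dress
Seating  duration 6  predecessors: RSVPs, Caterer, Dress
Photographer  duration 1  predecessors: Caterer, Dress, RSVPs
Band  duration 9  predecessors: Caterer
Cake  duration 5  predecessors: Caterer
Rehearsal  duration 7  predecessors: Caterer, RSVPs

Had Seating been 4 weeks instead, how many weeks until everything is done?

23

As given, the longest chain is Caterer→RSVPs→Rehearsal = 12+4+7 = 23, so the finish is 23 weeks.
Seating has 1 week of float (longest path through it is 22).
No other chain overtakes it, so the finish is 23 weeks.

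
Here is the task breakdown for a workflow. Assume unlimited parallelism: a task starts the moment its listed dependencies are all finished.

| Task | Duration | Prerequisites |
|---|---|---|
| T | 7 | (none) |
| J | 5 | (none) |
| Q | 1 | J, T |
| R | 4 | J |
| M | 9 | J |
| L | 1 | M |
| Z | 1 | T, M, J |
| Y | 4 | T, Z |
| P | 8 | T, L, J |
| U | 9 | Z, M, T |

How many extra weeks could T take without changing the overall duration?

7

Critical path: J→M→Z→U = 5+9+1+9 = 24, so the finish is 24 weeks.
T finishes as early as 7 and must finish by 14.
Slack of T = 7 − 0 = 7 weeks.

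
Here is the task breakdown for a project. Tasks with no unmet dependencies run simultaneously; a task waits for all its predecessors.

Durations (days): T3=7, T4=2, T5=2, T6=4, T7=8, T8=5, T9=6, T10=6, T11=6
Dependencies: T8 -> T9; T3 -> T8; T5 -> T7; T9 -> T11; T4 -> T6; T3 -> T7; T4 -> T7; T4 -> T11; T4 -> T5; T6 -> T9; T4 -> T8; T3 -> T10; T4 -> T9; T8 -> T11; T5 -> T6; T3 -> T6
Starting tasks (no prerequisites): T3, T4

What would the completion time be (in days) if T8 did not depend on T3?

23

Before: longest chain T3→T8→T9→T11 = 7+5+6+6 = 24, finish 24.
Without T3→T8, T8's earliest start moves from 7 to 2.
After: T3→T6→T9→T11 = 7+4+6+6 = 23 → 23 days.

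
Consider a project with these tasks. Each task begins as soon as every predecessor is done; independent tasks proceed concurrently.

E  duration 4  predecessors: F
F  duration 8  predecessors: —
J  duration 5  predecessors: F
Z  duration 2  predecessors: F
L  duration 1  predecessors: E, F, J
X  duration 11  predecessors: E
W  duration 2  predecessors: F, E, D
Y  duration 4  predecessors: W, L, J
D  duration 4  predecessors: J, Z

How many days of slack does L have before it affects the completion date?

5

F→E→X = 8+4+11 = 23 sets the makespan at 23 days.
The longest chain containing L totals 18 days.
Float = 23 − 18 = 5.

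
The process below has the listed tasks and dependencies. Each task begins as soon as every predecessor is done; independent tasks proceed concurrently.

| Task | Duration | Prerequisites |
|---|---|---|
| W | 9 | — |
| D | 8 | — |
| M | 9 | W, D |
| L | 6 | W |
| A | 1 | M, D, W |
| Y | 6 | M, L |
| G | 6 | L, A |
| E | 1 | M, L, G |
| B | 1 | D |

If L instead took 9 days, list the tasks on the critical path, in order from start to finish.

Critical path before the change: W→M→A→G→E = 9+9+1+6+1 = 26 giving 26 days.
The longest path through L is only 22 days, so L has float 4.
The critical path is still W→M→A→G→E; finish is now 26 days.

W, M, A, G, E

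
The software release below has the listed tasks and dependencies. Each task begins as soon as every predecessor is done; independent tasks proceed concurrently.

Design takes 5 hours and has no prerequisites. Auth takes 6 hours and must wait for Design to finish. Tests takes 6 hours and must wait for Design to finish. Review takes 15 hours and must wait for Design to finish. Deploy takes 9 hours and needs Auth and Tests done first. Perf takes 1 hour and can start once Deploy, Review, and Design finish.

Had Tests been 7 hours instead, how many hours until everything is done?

22

Actual critical path: Design→Tests→Deploy→Perf = 5+6+9+1 = 21 ⇒ 21 hours.
Since Tests is critical, the +1 change carries straight to that chain (now 22 hours).
The critical path is still Design→Tests→Deploy→Perf; finish is now 22 hours.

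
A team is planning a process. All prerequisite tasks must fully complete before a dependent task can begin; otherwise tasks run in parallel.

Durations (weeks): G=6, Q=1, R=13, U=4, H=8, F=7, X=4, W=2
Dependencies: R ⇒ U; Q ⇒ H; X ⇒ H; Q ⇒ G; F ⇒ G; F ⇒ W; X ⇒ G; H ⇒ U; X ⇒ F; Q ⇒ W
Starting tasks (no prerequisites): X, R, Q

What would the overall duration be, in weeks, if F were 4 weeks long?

As given, the longest chain is X→F→G = 4+7+6 = 17, so the finish is 17 weeks.
Since F is critical, the -3 change carries straight to that chain (now 14 weeks).
The binding chain switches to R→U = 13+4 = 17; finish 17 weeks.

17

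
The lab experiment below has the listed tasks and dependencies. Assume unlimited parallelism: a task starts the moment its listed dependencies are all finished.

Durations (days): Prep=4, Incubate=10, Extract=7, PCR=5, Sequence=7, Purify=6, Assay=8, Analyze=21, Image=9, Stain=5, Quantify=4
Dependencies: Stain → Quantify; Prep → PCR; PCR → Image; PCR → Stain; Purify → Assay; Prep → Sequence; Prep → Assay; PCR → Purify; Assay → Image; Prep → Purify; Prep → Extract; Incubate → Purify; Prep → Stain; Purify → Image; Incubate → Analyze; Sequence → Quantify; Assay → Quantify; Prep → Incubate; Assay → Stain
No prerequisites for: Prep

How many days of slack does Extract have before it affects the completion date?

26

The longest chain is Prep→Incubate→Purify→Assay→Image = 4+10+6+8+9 = 37; overall finish 37 days.
Extract finishes as early as 11 and must finish by 37.
Slack of Extract = 30 − 4 = 26 days.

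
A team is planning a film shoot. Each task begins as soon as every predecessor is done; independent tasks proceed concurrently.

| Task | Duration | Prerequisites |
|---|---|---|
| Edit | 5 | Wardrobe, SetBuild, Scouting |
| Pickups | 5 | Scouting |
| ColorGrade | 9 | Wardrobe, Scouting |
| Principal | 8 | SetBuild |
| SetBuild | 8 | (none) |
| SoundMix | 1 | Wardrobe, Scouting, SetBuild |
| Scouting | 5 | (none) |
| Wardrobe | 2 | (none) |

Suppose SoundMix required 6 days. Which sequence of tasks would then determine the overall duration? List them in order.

Baseline: SetBuild→Principal = 8+8 = 16 → 16 days.
SoundMix is off the critical path — its longest chain is 9 days, giving 7 of slack.
That remains the longest chain; total 16 days.

SetBuild, Principal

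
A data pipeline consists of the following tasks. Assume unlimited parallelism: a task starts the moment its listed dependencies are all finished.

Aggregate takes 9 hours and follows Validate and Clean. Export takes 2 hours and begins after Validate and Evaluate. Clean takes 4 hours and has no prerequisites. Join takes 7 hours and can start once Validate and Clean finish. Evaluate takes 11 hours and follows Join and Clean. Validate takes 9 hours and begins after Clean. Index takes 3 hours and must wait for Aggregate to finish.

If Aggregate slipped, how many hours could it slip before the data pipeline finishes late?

8

Clean→Validate→Join→Evaluate→Export = 4+9+7+11+2 = 33 sets the makespan at 33 hours.
Aggregate finishes as early as 22 and must finish by 30.
So Aggregate can slip 30 − 22 = 8 hours.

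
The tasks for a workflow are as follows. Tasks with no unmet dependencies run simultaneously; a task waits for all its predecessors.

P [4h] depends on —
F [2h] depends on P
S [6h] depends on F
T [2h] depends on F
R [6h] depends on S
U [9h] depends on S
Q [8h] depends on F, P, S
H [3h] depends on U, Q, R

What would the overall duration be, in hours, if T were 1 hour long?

Critical path before the change: P→F→S→U→H = 4+2+6+9+3 = 24 giving 24 hours.
T is off the critical path — its longest chain is 8 hours, giving 16 of slack.
No other chain overtakes it, so the finish is 24 hours.

24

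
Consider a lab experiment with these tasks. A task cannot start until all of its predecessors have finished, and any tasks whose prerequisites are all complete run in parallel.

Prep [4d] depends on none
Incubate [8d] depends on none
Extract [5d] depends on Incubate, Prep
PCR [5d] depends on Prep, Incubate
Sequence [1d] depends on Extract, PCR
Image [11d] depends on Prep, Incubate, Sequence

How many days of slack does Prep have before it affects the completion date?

The longest chain is Incubate→Extract→Sequence→Image = 8+5+1+11 = 25; overall finish 25 days.
Prep finishes as early as 4 and must finish by 8.
Float = 25 − 21 = 4.

4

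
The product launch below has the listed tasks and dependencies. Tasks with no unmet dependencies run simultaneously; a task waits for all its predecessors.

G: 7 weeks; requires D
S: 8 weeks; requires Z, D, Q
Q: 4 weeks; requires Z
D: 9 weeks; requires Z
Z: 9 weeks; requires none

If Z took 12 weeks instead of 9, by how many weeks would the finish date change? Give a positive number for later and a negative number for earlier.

3

Baseline: Z→D→S = 9+9+8 = 26 → 26 weeks.
Z is on the critical path; changing it to 12 makes that path 29 weeks.
The critical path is still Z→D→S; finish is now 29 weeks.
Change in finish: 29 − 26 = +3 weeks.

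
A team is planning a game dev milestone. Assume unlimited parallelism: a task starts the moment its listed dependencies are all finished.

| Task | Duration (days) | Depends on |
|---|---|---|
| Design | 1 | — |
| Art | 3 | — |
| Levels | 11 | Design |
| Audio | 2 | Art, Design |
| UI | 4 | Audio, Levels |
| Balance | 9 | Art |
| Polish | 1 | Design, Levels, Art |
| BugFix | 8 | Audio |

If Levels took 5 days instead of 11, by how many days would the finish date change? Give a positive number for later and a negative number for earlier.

-3

Actual critical path: Design→Levels→UI = 1+11+4 = 16 ⇒ 16 days.
Since Levels is critical, the -6 change carries straight to that chain (now 10 days).
New critical path: Art→Audio→BugFix = 3+2+8 = 13 ⇒ 13 days.
Change in finish: 13 − 16 = -3 days.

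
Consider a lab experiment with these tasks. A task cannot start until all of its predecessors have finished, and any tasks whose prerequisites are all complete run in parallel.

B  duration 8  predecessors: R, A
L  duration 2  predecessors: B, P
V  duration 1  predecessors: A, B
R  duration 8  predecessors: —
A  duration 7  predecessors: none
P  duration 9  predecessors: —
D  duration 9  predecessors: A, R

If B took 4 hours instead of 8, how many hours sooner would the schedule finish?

1

The binding path is R→B→L = 8+8+2 = 18; finish at 18 hours.
Since B is critical, the -4 change carries straight to that chain (now 14 hours).
The binding chain switches to R→D = 8+9 = 17; finish 17 hours.
Change in finish: 17 − 18 = -1 hours.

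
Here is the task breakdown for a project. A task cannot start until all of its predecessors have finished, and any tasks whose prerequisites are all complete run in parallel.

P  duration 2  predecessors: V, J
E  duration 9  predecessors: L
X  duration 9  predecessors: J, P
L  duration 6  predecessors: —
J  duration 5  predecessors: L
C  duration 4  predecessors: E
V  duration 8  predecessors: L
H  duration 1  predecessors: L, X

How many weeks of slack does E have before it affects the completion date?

7

The longest chain is L→V→P→X→H = 6+8+2+9+1 = 26; overall finish 26 weeks.
Longest path through E: 19 weeks (earliest finish 15, latest finish 22).
Slack of E = 13 − 6 = 7 weeks.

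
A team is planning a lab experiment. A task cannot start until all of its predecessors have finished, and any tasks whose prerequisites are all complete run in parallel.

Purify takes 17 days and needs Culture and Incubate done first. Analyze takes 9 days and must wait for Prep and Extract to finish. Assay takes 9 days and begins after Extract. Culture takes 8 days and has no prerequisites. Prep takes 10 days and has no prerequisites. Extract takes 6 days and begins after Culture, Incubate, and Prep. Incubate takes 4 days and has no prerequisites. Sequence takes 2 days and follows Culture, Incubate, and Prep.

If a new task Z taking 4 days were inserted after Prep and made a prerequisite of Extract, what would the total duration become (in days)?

29

Originally the plan takes 25 days.
With Z inserted, Extract now waits for max(Culture, Incubate, Prep, Z).
New critical path: Prep→Z→Extract→Assay = 10+4+6+9 = 29 ⇒ 29 days.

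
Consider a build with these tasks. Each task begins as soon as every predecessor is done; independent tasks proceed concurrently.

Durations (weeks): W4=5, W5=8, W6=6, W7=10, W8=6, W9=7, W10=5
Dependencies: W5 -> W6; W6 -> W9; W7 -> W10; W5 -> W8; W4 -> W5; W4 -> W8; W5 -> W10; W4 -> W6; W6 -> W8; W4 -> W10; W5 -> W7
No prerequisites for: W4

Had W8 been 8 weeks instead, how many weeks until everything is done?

The binding path is W4→W5→W7→W10 = 5+8+10+5 = 28; finish at 28 weeks.
The longest path through W8 is only 25 weeks, so W8 has float 3.
No other chain overtakes it, so the finish is 28 weeks.

28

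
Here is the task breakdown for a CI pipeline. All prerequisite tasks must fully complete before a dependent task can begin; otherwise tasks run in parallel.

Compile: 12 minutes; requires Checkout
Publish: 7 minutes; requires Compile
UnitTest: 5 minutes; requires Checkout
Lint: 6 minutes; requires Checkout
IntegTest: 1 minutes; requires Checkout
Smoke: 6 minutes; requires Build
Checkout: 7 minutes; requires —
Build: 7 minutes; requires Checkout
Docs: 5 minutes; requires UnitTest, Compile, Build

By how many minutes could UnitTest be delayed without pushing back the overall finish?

The longest chain is Checkout→Compile→Publish = 7+12+7 = 26; overall finish 26 minutes.
UnitTest finishes as early as 12 and must finish by 21.
Float = 26 − 17 = 9.

9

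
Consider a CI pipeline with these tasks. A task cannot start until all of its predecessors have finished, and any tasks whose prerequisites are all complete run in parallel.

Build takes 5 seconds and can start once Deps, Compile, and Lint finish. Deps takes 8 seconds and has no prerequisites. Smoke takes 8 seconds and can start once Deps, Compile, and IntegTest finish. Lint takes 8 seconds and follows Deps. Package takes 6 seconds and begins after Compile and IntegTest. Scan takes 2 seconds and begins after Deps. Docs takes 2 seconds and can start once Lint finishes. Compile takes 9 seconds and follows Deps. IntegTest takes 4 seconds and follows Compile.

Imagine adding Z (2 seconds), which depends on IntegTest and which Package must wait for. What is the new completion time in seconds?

29

Originally the CI pipeline takes 29 seconds.
With Z inserted, Package now waits for max(Compile, IntegTest, Z).
New critical path: Deps→Compile→IntegTest→Z→Package = 8+9+4+2+6 = 29 ⇒ 29 seconds.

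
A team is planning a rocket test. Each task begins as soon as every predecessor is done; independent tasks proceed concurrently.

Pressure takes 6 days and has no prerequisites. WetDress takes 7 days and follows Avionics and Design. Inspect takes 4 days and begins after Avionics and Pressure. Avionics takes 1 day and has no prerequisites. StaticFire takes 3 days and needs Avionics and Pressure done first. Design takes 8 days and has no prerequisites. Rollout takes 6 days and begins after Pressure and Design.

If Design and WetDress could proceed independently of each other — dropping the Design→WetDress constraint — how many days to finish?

14

With the dependency in place, Design→WetDress = 8+7 = 15 sets the finish at 15 days.
Without Design→WetDress, WetDress's earliest start moves from 8 to 1.
The longest chain is now Design→Rollout = 8+6 = 14, so the plan takes 14 days.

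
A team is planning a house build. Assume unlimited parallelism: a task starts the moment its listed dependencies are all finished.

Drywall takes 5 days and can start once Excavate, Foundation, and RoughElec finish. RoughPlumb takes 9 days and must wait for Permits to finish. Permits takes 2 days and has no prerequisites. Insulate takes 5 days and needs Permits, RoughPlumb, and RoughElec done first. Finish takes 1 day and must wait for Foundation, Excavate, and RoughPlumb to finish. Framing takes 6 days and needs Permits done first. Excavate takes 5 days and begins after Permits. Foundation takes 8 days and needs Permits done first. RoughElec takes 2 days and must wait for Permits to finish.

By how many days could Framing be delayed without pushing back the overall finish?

8

Permits→RoughPlumb→Insulate = 2+9+5 = 16 sets the makespan at 16 days.
Framing finishes as early as 8 and must finish by 16.
Slack of Framing = 10 − 2 = 8 days.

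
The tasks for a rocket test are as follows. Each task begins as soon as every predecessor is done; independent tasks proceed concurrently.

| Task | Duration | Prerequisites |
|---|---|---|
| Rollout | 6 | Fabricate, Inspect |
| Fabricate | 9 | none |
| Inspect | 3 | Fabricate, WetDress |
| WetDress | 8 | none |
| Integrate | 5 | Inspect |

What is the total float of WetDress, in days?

Fabricate→Inspect→Rollout = 9+3+6 = 18 sets the makespan at 18 days.
The longest chain containing WetDress totals 17 days.
Float = 18 − 17 = 1.

1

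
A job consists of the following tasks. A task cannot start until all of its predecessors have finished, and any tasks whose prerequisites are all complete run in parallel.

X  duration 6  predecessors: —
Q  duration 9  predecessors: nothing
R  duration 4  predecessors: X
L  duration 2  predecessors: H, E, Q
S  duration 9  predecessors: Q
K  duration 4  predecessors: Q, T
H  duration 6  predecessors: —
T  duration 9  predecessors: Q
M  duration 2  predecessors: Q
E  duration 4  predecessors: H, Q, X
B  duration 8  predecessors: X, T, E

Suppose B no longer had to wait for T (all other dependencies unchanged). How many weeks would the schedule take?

22

Original critical path: Q→T→B = 9+9+8 = 26 ⇒ 26 weeks.
Without T→B, B's earliest start moves from 18 to 13.
After: Q→T→K = 9+9+4 = 22 → 22 weeks.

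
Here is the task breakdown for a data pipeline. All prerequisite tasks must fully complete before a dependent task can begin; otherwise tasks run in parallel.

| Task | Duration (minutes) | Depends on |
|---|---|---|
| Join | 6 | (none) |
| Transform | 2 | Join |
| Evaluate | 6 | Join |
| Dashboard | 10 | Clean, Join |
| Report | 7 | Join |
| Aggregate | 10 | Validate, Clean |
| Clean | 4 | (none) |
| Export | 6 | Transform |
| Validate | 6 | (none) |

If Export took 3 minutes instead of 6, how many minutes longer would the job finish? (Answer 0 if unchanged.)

As given, the longest chain is Validate→Aggregate = 6+10 = 16, so the finish is 16 minutes.
Export is off the critical path — its longest chain is 14 minutes, giving 2 of slack.
The critical path is still Validate→Aggregate; finish is now 16 minutes.
Change in finish: 16 − 16 = +0 minutes.

0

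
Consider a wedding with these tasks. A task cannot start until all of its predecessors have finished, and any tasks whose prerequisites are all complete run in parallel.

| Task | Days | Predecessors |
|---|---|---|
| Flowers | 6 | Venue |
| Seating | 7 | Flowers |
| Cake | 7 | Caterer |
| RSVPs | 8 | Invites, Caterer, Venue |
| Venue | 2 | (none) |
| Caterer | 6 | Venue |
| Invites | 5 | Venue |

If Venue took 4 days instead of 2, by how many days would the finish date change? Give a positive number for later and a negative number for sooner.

Actual critical path: Venue→Caterer→RSVPs = 2+6+8 = 16 ⇒ 16 days.
Since Venue is critical, the +2 change carries straight to that chain (now 18 days).
That remains the longest chain; total 18 days.
Change in finish: 18 − 16 = +2 days.

2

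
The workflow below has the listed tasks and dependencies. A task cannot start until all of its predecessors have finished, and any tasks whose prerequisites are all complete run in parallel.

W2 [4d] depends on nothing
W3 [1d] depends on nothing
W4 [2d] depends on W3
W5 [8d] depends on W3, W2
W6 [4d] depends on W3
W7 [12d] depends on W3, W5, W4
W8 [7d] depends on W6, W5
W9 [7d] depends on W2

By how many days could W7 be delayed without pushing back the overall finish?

0

The longest chain is W2→W5→W7 = 4+8+12 = 24; overall finish 24 days.
W7 finishes as early as 24 and must finish by 24.
Float = 24 − 24 = 0.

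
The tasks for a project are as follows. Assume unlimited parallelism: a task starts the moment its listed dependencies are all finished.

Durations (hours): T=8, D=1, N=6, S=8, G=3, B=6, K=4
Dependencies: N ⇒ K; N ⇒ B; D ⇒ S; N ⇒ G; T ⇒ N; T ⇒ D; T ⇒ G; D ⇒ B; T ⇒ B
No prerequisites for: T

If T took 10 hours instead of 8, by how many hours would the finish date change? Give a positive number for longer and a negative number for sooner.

2

Actual critical path: T→N→B = 8+6+6 = 20 ⇒ 20 hours.
Since T is critical, the +2 change carries straight to that chain (now 22 hours).
That remains the longest chain; total 22 hours.
Change in finish: 22 − 20 = +2 hours.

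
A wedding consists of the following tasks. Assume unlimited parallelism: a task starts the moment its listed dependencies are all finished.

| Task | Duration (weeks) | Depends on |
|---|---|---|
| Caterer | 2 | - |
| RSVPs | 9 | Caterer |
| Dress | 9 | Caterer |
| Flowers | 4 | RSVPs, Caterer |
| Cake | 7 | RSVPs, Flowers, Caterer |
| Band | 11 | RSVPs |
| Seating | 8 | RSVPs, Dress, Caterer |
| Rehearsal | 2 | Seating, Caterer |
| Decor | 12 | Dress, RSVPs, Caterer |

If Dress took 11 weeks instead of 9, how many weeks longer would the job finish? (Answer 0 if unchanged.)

2

Critical path before the change: Caterer→Dress→Decor = 2+9+12 = 23 giving 23 weeks.
Since Dress is critical, the +2 change carries straight to that chain (now 25 weeks).
That remains the longest chain; total 25 weeks.
Change in finish: 25 − 23 = +2 weeks.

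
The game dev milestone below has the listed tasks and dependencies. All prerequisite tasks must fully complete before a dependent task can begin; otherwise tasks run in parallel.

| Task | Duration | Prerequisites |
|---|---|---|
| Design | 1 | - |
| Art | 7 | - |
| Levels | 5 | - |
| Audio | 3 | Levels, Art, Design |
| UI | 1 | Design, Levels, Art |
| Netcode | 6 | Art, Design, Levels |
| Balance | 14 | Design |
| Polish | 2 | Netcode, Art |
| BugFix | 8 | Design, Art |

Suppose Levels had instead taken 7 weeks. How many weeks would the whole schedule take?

15

The binding path is Design→Balance = 1+14 = 15; finish at 15 weeks.
Levels has 2 weeks of float (longest path through it is 13).
That remains the longest chain; total 15 weeks.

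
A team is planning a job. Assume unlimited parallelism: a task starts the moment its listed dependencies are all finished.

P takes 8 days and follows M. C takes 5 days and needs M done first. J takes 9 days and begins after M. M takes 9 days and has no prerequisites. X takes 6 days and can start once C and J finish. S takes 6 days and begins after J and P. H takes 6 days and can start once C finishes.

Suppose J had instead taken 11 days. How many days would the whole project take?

26

The binding path is M→J→S = 9+9+6 = 24; finish at 24 days.
J is on the critical path; changing it to 11 makes that path 26 days.
That remains the longest chain; total 26 days.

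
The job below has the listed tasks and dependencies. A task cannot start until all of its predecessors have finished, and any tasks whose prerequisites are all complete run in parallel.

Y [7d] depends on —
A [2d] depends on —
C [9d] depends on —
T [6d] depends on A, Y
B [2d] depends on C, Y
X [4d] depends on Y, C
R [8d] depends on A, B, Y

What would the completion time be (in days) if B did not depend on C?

17

With the dependency in place, C→B→R = 9+2+8 = 19 sets the finish at 19 days.
Without C→B, B's earliest start moves from 9 to 7.
After: Y→B→R = 7+2+8 = 17 → 17 days.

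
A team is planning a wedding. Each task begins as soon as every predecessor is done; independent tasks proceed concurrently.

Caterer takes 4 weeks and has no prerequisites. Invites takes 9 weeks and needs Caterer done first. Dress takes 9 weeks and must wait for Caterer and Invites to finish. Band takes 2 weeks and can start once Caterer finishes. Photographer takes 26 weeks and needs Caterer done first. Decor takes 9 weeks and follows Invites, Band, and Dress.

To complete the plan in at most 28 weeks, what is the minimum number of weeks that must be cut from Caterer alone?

Current finish: 31 weeks; target: 28.
Caterer is on every critical path, so each week cut from Caterer cuts the finish by one (this holds down to a finish of 28).
Need 31 − 28 = 3 weeks off Caterer → Caterer becomes 1 week, finish becomes 28.

3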